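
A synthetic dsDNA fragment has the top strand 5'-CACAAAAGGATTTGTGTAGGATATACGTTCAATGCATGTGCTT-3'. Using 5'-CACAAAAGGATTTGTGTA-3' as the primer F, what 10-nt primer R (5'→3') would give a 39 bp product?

5'-ACATGCATTG-3'

The forward primer binds at positions 1–18, so a 39 bp product ends at position 1 + 39 − 1 = 39.
The reverse primer anneals to the top strand over positions 30–39, i.e. to CAATGCATGT.
Its sequence written 5'→3' is the reverse complement: ACATGCATTG.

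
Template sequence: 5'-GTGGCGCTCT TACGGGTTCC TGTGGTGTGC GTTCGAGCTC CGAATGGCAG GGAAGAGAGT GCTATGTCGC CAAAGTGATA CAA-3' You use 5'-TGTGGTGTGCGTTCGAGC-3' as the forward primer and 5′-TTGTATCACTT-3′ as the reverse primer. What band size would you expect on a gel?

Forward primer TGTGGTGTGCGTTCGAGC is found on the top strand at positions 21–38.
Reverse complement of the reverse primer: AAGTGATACAA. This occurs on the top strand at positions 73–83.
Amplicon spans positions 21–83: 63 bp.

63 bp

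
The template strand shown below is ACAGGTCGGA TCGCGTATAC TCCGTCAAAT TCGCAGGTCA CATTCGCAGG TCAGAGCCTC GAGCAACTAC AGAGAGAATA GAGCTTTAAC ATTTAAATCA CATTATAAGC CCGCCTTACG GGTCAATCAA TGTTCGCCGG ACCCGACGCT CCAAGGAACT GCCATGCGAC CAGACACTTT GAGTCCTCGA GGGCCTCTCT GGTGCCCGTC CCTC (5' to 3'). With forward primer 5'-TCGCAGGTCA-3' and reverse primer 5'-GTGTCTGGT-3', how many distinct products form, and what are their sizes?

Two products: 147 bp, 134 bp

The forward primer TCGCAGGTCA matches the top strand at positions 31–40, 44–53.
The reverse primer's reverse complement is ACCAGACAC, matching at positions 169–177.
Each forward site pairs with the reverse site to give a product ending at position 177: sizes 147, 134 bp.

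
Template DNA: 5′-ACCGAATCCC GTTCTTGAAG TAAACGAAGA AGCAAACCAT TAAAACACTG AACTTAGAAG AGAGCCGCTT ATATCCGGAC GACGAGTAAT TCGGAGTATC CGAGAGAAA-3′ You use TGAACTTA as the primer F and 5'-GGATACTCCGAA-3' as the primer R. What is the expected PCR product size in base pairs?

Forward primer TGAACTTA is found on the top strand at positions 49–56.
Reverse complement of the reverse primer: TTCGGAGTATCC. This occurs on the top strand at positions 90–101.
Product length = (reverse-primer end) − (forward-primer start) + 1 = 101 − 49 + 1 = 53 bp.

53 bp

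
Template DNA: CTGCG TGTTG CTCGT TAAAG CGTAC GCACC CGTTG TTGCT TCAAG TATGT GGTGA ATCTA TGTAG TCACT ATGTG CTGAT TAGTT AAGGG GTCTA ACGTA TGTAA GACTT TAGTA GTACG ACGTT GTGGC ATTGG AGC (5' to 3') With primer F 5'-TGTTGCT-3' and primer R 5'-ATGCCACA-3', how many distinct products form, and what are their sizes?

Two products: 127 bp, 99 bp

The forward primer TGTTGCT matches the top strand at positions 6–12, 34–40.
The reverse primer's reverse complement is TGTGGCAT, matching at positions 125–132.
Each forward site pairs with the reverse site to give a product ending at position 132: sizes 127, 99 bp.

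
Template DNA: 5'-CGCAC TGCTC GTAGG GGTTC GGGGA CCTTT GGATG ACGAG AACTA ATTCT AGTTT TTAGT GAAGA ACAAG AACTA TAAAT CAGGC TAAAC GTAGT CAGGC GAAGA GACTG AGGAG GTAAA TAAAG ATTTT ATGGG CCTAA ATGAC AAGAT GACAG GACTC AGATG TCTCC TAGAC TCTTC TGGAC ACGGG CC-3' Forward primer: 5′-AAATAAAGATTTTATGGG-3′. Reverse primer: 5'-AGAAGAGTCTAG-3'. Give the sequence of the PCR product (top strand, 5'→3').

5'-AAATAAAGATTTTATGGGCCTAAATGACAAGATGACAGGACTCAGATGTCTCCTAGACTCTTCT-3'

Scanning the template, AAATAAAGATTTTATGGG occurs at positions 118–135; this primer anneals to the bottom strand there with its 3' end pointing downstream.
The reverse primer's reverse complement is CTAGACTCTTCT, which matches the template at positions 170–181.
The product is the template from position 118 through 181 (64 bp).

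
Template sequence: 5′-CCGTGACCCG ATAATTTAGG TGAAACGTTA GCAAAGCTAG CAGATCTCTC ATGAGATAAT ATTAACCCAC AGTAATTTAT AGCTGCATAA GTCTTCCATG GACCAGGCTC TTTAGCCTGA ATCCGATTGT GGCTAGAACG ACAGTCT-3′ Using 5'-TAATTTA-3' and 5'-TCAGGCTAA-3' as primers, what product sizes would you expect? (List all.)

The forward primer TAATTTA matches the top strand at positions 12–18, 73–79.
The reverse primer's reverse complement is TTAGCCTGA, matching at positions 112–120.
Each forward site pairs with the reverse site to give a product ending at position 120: sizes 109, 48 bp.

109 bp, 48 bp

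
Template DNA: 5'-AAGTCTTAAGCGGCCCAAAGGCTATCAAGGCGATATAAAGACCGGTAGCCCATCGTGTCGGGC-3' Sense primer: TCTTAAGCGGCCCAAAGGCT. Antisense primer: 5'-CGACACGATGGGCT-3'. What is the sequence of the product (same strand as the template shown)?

5'-TCTTAAGCGGCCCAAAGGCTATCAAGGCGATATAAAGACCGGTAGCCCATCGTGTCG-3'

Forward primer TCTTAAGCGGCCCAAAGGCT is found on the top strand at positions 4–23.
The reverse primer's reverse complement is AGCCCATCGTGTCG, which matches the template at positions 47–60.
The product is the template from position 4 through 60 (57 bp).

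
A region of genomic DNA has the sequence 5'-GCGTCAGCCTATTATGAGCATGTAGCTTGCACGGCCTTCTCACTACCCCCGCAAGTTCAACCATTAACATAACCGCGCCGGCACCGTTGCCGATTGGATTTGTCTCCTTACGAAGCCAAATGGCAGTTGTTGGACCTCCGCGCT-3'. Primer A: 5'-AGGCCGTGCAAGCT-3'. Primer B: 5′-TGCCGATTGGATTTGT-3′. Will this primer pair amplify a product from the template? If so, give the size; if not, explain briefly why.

Primer A (AGGCCGTGCAAGCT) has reverse complement AGCTTGCACGGCCT, which matches the top strand at positions 24–37; primer A anneals to the top strand there with its 3' end pointing upstream toward position 24.
Primer B (TGCCGATTGGATTTGT) matches the top strand directly at positions 88–103; it anneals to the bottom strand with its 3' end pointing downstream toward position 103.
The 3' ends diverge (primer A extends toward position 1, primer B toward position 144), so the primers never converge on a shared product.

No product — the primers' 3' ends point away from each other.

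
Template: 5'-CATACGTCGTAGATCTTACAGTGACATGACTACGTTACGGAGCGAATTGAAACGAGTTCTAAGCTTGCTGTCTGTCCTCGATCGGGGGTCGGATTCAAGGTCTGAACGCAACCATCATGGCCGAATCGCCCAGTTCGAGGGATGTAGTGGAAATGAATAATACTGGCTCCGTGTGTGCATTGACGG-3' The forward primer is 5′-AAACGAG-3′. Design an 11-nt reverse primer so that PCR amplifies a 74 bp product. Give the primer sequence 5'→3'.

The forward primer binds at positions 50–56, so a 74 bp product ends at position 50 + 74 − 1 = 123.
The reverse primer anneals to the top strand over positions 113–123, i.e. to CATCATGGCCG.
Its sequence written 5'→3' is the reverse complement: CGGCCATGATG.

5'-CGGCCATGATG-3'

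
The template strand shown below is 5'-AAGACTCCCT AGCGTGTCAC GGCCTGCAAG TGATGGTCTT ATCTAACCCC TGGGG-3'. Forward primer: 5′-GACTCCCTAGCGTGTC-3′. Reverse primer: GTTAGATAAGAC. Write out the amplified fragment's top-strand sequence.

The forward primer matches the template at positions 3–18.
Reverse complement of the reverse primer: GTCTTATCTAAC. This occurs on the top strand at positions 36–47.
The product is the template from position 3 through 47 (45 bp).

5'-GACTCCCTAGCGTGTCACGGCCTGCAAGTGATGGTCTTATCTAAC-3'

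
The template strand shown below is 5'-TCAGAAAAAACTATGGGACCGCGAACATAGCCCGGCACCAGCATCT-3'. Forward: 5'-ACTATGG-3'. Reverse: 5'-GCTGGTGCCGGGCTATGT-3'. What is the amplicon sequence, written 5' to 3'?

5'-ACTATGGGACCGCGAACATAGCCCGGCACCAGC-3'

Scanning the template, ACTATGG occurs at positions 10–16; this primer anneals to the bottom strand there with its 3' end pointing downstream.
Taking the reverse complement of GCTGGTGCCGGGCTATGT gives ACATAGCCCGGCACCAGC, found at positions 25–42 on the template; the primer anneals here to the top strand with its 3' end pointing upstream.
The product is the template from position 10 through 42 (33 bp).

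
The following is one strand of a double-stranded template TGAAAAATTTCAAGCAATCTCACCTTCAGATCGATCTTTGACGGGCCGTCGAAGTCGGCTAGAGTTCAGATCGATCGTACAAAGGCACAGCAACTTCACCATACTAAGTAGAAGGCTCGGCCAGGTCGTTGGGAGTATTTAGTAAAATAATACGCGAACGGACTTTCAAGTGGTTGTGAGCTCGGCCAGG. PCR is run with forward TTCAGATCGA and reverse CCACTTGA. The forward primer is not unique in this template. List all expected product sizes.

The forward primer TTCAGATCGA matches the top strand at positions 25–34, 65–74.
The reverse primer's reverse complement is TCAAGTGG, matching at positions 166–173.
Each forward site pairs with the reverse site to give a product ending at position 173: sizes 149, 109 bp.

149 bp, 109 bp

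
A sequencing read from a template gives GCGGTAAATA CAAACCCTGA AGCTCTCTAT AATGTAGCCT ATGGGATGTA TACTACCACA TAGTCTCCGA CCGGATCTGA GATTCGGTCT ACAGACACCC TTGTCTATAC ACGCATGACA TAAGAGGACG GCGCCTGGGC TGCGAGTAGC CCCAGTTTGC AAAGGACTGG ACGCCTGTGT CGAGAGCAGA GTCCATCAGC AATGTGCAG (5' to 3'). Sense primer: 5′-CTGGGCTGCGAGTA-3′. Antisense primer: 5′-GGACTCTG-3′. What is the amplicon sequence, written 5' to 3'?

5'-CTGGGCTGCGAGTAGCCCCAGTTTGCAAAGGACTGGACGCCTGTGTCGAGAGCAGAGTCC-3'

The forward primer matches the template at positions 135–148.
Taking the reverse complement of GGACTCTG gives CAGAGTCC, found at positions 187–194 on the template; the primer anneals here to the top strand with its 3' end pointing upstream.
The product is the template from position 135 through 194 (60 bp).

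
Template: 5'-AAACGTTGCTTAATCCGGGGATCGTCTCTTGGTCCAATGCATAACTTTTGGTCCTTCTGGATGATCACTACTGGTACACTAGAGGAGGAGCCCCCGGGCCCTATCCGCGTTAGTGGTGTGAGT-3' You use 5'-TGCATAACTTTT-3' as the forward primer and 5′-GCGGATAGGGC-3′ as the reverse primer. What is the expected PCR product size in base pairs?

Forward primer TGCATAACTTTT is found on the top strand at positions 38–49.
Reverse complement of the reverse primer: GCCCTATCCGC. This occurs on the top strand at positions 98–108.
The product runs from position 38 to position 108, so its length is 108 − 38 + 1 = 71 bp.

71 bp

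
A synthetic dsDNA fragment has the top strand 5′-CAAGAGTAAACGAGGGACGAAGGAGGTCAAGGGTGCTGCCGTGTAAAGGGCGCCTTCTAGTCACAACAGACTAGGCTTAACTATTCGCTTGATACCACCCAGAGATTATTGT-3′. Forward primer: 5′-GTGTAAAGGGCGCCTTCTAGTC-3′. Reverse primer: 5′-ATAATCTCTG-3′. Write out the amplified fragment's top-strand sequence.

Forward primer GTGTAAAGGGCGCCTTCTAGTC is found on the top strand at positions 41–62.
The reverse primer's reverse complement is CAGAGATTAT, which matches the template at positions 100–109.
The product is the template from position 41 through 109 (69 bp).

5'-GTGTAAAGGGCGCCTTCTAGTCACAACAGACTAGGCTTAACTATTCGCTTGATACCACCCAGAGATTAT-3'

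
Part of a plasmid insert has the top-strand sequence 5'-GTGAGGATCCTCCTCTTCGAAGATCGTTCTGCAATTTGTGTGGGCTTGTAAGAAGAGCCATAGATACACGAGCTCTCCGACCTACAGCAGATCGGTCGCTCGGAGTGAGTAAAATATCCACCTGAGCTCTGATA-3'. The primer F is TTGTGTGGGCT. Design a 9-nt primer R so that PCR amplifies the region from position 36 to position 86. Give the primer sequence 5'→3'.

The product's 3' end on the top strand is position 86.
The reverse primer anneals to the top strand over positions 78–86, i.e. to CGACCTACA.
Its sequence written 5'→3' is the reverse complement: TGTAGGTCG.

5'-TGTAGGTCG-3'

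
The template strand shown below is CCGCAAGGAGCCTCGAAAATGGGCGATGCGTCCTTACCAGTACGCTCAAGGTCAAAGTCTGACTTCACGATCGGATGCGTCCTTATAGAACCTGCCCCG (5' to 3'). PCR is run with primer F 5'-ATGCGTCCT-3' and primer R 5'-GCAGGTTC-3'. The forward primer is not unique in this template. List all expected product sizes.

The forward primer ATGCGTCCT matches the top strand at positions 26–34, 75–83.
The reverse primer's reverse complement is GAACCTGC, matching at positions 88–95.
Each forward site pairs with the reverse site to give a product ending at position 95: sizes 70, 21 bp.

70 bp, 21 bp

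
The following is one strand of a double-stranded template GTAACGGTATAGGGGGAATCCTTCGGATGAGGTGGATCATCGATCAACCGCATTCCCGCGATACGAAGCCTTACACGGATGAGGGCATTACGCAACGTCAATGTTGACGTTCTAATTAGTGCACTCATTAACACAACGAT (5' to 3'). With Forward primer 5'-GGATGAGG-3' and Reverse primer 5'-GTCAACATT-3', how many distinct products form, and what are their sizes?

Two products: 84 bp, 32 bp

The forward primer GGATGAGG matches the top strand at positions 25–32, 77–84.
The reverse primer's reverse complement is AATGTTGAC, matching at positions 100–108.
Each forward site pairs with the reverse site to give a product ending at position 108: sizes 84, 32 bp.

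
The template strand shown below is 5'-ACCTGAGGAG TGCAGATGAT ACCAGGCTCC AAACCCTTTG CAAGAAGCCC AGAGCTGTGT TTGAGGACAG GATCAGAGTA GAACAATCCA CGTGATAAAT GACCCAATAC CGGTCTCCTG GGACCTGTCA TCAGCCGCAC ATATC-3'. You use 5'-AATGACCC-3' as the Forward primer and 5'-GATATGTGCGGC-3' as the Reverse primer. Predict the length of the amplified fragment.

Forward primer AATGACCC is found on the top strand at positions 98–105.
Taking the reverse complement of GATATGTGCGGC gives GCCGCACATATC, found at positions 134–145 on the template; the primer anneals here to the top strand with its 3' end pointing upstream.
Product length = (reverse-primer end) − (forward-primer start) + 1 = 145 − 98 + 1 = 48 bp.

48 bp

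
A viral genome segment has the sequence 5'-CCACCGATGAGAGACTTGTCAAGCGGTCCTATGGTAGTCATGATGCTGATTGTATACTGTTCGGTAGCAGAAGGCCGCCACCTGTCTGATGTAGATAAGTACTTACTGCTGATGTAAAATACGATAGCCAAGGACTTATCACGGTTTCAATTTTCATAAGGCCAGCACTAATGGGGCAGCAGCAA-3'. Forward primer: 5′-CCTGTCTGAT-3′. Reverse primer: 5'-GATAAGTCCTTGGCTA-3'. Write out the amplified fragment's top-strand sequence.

Forward primer CCTGTCTGAT is found on the top strand at positions 81–90.
Taking the reverse complement of GATAAGTCCTTGGCTA gives TAGCCAAGGACTTATC, found at positions 125–140 on the template; the primer anneals here to the top strand with its 3' end pointing upstream.
The product is the template from position 81 through 140 (60 bp).

5'-CCTGTCTGATGTAGATAAGTACTTACTGCTGATGTAAAATACGATAGCCAAGGACTTATC-3'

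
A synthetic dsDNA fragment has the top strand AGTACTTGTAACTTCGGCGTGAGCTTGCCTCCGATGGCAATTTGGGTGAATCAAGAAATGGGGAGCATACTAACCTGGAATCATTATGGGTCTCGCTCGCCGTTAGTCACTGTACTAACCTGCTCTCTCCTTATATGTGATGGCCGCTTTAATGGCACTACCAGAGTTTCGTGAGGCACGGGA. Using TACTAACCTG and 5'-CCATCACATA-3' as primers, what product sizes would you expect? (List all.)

76 bp, 31 bp

The forward primer TACTAACCTG matches the top strand at positions 68–77, 113–122.
The reverse primer's reverse complement is TATGTGATGG, matching at positions 134–143.
Each forward site pairs with the reverse site to give a product ending at position 143: sizes 76, 31 bp.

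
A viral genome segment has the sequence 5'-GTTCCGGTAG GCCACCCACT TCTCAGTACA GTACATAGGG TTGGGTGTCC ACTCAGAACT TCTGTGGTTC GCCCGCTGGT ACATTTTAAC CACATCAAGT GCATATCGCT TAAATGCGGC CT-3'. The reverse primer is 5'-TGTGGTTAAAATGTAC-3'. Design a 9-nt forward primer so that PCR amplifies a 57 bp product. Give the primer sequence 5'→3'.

5'-GGGTTGGGT-3'

The reverse primer's reverse complement GTACATTTTAACCACA matches the template at positions 79–94, so the product ends at position 94.
A 57 bp product then starts at position 94 − 57 + 1 = 38.
The forward primer is identical to the top strand there: GGGTTGGGT.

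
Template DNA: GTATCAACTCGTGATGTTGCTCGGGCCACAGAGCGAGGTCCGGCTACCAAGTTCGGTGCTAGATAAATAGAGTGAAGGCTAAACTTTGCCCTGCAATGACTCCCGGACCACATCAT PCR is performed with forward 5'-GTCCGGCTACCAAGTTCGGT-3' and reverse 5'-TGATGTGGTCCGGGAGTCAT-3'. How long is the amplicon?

Forward primer GTCCGGCTACCAAGTTCGGT is found on the top strand at positions 38–57.
Reverse complement of the reverse primer: ATGACTCCCGGACCACATCA. This occurs on the top strand at positions 96–115.
The product runs from position 38 to position 115, so its length is 115 − 38 + 1 = 78 bp.

78 bp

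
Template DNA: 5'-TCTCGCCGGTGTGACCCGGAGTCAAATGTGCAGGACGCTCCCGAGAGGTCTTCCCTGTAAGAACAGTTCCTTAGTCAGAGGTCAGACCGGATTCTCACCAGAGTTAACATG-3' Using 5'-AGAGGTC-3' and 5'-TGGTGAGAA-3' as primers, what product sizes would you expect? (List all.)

57 bp, 24 bp

The forward primer AGAGGTC matches the top strand at positions 44–50, 77–83.
The reverse primer's reverse complement is TTCTCACCA, matching at positions 92–100.
Each forward site pairs with the reverse site to give a product ending at position 100: sizes 57, 24 bp.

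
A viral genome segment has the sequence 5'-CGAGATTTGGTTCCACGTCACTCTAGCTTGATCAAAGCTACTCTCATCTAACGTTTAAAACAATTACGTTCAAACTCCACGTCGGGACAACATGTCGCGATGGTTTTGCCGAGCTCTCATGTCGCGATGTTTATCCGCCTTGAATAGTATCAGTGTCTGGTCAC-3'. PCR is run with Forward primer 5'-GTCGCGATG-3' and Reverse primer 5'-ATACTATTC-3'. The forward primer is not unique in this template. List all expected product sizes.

57 bp, 30 bp

The forward primer GTCGCGATG matches the top strand at positions 94–102, 121–129.
The reverse primer's reverse complement is GAATAGTAT, matching at positions 142–150.
Each forward site pairs with the reverse site to give a product ending at position 150: sizes 57, 30 bp.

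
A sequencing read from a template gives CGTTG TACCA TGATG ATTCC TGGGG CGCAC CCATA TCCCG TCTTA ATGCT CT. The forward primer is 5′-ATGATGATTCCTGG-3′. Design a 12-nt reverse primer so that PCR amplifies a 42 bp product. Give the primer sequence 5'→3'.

5'-GAGCATTAAGAC-3'

The forward primer binds at positions 10–23, so a 42 bp product ends at position 10 + 42 − 1 = 51.
The reverse primer anneals to the top strand over positions 40–51, i.e. to GTCTTAATGCTC.
Its sequence written 5'→3' is the reverse complement: GAGCATTAAGAC.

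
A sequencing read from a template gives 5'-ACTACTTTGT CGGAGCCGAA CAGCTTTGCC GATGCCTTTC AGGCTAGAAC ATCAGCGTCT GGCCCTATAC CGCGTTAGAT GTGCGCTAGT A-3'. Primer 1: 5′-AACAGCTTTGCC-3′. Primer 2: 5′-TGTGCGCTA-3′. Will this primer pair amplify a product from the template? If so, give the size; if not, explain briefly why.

Primer 1 (AACAGCTTTGCC) matches the top strand at positions 19–30 (3' end points downstream).
Primer 2 (TGTGCGCTA) also matches the top strand directly, at positions 80–88 — its reverse complement TAGCGCACA is not present.
Both primers anneal to the bottom strand with 3' ends pointing the same way, so neither can prime synthesis back toward the other.

No product — both primers anneal to the same strand and extend in the same direction.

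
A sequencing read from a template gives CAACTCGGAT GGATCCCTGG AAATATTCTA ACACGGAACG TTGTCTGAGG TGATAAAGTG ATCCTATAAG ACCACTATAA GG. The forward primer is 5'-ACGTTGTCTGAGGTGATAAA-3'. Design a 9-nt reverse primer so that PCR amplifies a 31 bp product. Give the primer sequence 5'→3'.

The forward primer binds at positions 38–57, so a 31 bp product ends at position 38 + 31 − 1 = 68.
The reverse primer anneals to the top strand over positions 60–68, i.e. to GATCCTATA.
Its sequence written 5'→3' is the reverse complement: TATAGGATC.

5'-TATAGGATC-3'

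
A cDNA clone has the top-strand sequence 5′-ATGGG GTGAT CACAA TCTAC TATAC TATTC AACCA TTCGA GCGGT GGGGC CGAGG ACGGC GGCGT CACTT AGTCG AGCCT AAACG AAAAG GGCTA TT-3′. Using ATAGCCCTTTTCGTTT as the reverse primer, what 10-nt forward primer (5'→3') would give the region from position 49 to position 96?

5'-GCCGAGGACG-3'

The reverse primer's reverse complement AAACGAAAAGGGCTAT matches the template at positions 81–96; the product starts at position 49.
The forward primer is identical to the top strand over positions 49–58: GCCGAGGACG.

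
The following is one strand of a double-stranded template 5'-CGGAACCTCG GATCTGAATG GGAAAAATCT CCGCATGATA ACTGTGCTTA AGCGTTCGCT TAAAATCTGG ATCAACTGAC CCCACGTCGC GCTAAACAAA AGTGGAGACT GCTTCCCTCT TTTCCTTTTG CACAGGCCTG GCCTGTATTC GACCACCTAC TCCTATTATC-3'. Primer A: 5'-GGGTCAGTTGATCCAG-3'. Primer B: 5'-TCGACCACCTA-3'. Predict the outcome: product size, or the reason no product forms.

No product — the primers' 3' ends point away from each other.

Primer A (GGGTCAGTTGATCCAG) has reverse complement CTGGATCAACTGACCC, which matches the top strand at positions 67–82; primer A anneals to the top strand there with its 3' end pointing upstream toward position 67.
Primer B (TCGACCACCTA) matches the top strand directly at positions 149–159; it anneals to the bottom strand with its 3' end pointing downstream toward position 159.
The 3' ends diverge (primer A extends toward position 1, primer B toward position 170), so the primers never converge on a shared product.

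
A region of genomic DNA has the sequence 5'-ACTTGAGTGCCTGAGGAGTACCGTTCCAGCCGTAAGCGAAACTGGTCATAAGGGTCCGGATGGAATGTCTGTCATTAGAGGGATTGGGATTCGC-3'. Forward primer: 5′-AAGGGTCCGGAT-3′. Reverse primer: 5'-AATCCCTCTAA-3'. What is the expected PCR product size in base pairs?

Scanning the template, AAGGGTCCGGAT occurs at positions 50–61; this primer anneals to the bottom strand there with its 3' end pointing downstream.
Reverse complement of the reverse primer: TTAGAGGGATT. This occurs on the top strand at positions 75–85.
Product length = (reverse-primer end) − (forward-primer start) + 1 = 85 − 50 + 1 = 36 bp.

36 bp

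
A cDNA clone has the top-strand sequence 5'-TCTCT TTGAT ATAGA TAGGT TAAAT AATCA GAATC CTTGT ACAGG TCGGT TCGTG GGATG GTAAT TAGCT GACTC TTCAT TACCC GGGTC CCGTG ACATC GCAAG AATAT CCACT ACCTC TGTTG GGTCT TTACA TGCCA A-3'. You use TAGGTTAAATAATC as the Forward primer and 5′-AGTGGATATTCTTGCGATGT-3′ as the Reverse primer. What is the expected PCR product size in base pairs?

100 bp

The forward primer matches the template at positions 16–29.
Taking the reverse complement of AGTGGATATTCTTGCGATGT gives ACATCGCAAGAATATCCACT, found at positions 96–115 on the template; the primer anneals here to the top strand with its 3' end pointing upstream.
Amplicon spans positions 16–115: 100 bp.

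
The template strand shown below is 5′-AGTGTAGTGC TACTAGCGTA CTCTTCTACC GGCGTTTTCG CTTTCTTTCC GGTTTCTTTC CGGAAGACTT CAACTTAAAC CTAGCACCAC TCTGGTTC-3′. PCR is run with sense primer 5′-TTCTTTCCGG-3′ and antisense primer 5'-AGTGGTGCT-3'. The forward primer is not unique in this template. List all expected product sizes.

The forward primer TTCTTTCCGG matches the top strand at positions 43–52, 54–63.
The reverse primer's reverse complement is AGCACCACT, matching at positions 83–91.
Each forward site pairs with the reverse site to give a product ending at position 91: sizes 49, 38 bp.

49 bp, 38 bp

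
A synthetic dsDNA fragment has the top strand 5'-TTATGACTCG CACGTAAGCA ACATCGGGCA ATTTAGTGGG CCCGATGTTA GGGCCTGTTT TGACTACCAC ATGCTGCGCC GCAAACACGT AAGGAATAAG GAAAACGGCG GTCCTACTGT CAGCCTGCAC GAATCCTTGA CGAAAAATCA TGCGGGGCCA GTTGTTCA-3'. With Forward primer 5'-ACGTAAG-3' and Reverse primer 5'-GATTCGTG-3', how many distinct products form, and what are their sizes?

Two products: 124 bp, 49 bp

The forward primer ACGTAAG matches the top strand at positions 12–18, 87–93.
The reverse primer's reverse complement is CACGAATC, matching at positions 128–135.
Each forward site pairs with the reverse site to give a product ending at position 135: sizes 124, 49 bp.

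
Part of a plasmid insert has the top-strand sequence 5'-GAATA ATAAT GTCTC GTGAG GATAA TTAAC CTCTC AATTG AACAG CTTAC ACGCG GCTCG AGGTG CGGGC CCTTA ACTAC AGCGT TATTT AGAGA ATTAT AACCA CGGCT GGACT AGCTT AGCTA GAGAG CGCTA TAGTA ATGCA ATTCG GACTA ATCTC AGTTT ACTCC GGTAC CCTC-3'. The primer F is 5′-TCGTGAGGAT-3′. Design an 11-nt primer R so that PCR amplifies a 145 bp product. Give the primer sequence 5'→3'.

The forward primer binds at positions 14–23, so a 145 bp product ends at position 14 + 145 − 1 = 158.
The reverse primer anneals to the top strand over positions 148–158, i.e. to TCGGACTAATC.
Its sequence written 5'→3' is the reverse complement: GATTAGTCCGA.

5'-GATTAGTCCGA-3'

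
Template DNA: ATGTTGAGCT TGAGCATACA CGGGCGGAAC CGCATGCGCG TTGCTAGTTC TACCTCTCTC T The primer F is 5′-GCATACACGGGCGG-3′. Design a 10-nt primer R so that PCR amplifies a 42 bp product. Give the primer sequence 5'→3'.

The forward primer binds at positions 14–27, so a 42 bp product ends at position 14 + 42 − 1 = 55.
The reverse primer anneals to the top strand over positions 46–55, i.e. to AGTTCTACCT.
Its sequence written 5'→3' is the reverse complement: AGGTAGAACT.

5'-AGGTAGAACT-3'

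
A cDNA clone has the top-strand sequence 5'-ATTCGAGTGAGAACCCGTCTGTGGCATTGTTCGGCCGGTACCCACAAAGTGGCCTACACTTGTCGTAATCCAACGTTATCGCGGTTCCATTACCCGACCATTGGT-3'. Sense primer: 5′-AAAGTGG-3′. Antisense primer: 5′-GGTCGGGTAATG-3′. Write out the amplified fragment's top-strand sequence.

5'-AAAGTGGCCTACACTTGTCGTAATCCAACGTTATCGCGGTTCCATTACCCGACC-3'

The forward primer matches the template at positions 46–52.
The reverse primer's reverse complement is CATTACCCGACC, which matches the template at positions 88–99.
The product is the template from position 46 through 99 (54 bp).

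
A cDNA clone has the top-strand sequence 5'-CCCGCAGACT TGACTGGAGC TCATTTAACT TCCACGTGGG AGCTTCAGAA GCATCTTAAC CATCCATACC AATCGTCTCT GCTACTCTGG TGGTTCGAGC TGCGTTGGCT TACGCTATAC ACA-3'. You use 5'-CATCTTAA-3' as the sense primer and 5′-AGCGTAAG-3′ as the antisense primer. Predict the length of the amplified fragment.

Forward primer CATCTTAA is found on the top strand at positions 52–59.
Reverse complement of the reverse primer: CTTACGCT. This occurs on the top strand at positions 109–116.
The product runs from position 52 to position 116, so its length is 116 − 52 + 1 = 65 bp.

65 bp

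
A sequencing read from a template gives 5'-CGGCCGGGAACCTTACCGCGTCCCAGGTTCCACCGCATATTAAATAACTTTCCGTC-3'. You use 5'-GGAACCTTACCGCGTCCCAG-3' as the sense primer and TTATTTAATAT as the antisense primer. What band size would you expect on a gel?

Forward primer GGAACCTTACCGCGTCCCAG is found on the top strand at positions 7–26.
The reverse primer's reverse complement is ATATTAAATAA, which matches the template at positions 37–47.
The product runs from position 7 to position 47, so its length is 47 − 7 + 1 = 41 bp.

41 bp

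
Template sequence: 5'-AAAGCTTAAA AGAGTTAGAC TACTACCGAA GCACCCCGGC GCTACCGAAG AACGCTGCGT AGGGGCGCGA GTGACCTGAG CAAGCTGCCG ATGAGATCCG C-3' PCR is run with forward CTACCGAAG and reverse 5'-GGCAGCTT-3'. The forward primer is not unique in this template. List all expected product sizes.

The forward primer CTACCGAAG matches the top strand at positions 23–31, 42–50.
The reverse primer's reverse complement is AAGCTGCC, matching at positions 82–89.
Each forward site pairs with the reverse site to give a product ending at position 89: sizes 67, 48 bp.

67 bp, 48 bp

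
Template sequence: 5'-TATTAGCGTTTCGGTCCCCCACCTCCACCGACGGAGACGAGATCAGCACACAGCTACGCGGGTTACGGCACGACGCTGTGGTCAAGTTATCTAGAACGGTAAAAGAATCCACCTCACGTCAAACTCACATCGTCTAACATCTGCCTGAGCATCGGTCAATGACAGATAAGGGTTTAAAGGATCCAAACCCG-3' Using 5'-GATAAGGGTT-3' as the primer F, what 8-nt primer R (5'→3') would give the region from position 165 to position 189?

5'-GGTTTGGA-3'

The product's 3' end on the top strand is position 189.
The reverse primer anneals to the top strand over positions 182–189, i.e. to TCCAAACC.
Its sequence written 5'→3' is the reverse complement: GGTTTGGA.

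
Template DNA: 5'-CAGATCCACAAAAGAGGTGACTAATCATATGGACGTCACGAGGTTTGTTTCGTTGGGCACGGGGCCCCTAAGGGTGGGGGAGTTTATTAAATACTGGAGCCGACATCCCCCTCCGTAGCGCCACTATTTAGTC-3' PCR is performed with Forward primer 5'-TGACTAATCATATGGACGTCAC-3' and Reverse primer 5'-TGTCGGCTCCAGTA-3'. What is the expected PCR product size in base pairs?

Scanning the template, TGACTAATCATATGGACGTCAC occurs at positions 18–39; this primer anneals to the bottom strand there with its 3' end pointing downstream.
The reverse primer's reverse complement is TACTGGAGCCGACA, which matches the template at positions 92–105.
The product runs from position 18 to position 105, so its length is 105 − 18 + 1 = 88 bp.

88 bp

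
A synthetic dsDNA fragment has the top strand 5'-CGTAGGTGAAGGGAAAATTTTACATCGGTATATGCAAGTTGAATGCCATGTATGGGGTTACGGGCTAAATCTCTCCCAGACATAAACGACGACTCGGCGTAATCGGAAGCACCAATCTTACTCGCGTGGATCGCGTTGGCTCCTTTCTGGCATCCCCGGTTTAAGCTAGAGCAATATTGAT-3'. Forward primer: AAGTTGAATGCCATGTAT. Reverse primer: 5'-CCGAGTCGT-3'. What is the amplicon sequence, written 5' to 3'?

The forward primer matches the template at positions 36–53.
Taking the reverse complement of CCGAGTCGT gives ACGACTCGG, found at positions 89–97 on the template; the primer anneals here to the top strand with its 3' end pointing upstream.
The product is the template from position 36 through 97 (62 bp).

5'-AAGTTGAATGCCATGTATGGGGTTACGGGCTAAATCTCTCCCAGACATAAACGACGACTCGG-3'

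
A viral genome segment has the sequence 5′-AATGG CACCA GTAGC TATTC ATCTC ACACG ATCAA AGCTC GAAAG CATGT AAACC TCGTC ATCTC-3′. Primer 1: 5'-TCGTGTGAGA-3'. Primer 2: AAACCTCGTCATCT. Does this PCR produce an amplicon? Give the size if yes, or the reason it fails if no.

No product — the primers' 3' ends point away from each other.

Primer 1 (TCGTGTGAGA) has reverse complement TCTCACACGA, which matches the top strand at positions 22–31; primer 1 anneals to the top strand there with its 3' end pointing upstream toward position 22.
Primer 2 (AAACCTCGTCATCT) matches the top strand directly at positions 51–64; it anneals to the bottom strand with its 3' end pointing downstream toward position 64.
The 3' ends diverge (primer 1 extends toward position 1, primer 2 toward position 65), so the primers never converge on a shared product.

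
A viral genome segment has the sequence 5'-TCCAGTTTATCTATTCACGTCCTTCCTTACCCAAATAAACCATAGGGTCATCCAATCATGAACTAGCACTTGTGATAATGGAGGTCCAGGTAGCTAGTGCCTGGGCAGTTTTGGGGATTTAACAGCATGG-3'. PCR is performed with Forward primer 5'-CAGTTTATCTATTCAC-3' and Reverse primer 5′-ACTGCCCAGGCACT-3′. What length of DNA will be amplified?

107 bp

Scanning the template, CAGTTTATCTATTCAC occurs at positions 3–18; this primer anneals to the bottom strand there with its 3' end pointing downstream.
The reverse primer's reverse complement is AGTGCCTGGGCAGT, which matches the template at positions 96–109.
Amplicon spans positions 3–109: 107 bp.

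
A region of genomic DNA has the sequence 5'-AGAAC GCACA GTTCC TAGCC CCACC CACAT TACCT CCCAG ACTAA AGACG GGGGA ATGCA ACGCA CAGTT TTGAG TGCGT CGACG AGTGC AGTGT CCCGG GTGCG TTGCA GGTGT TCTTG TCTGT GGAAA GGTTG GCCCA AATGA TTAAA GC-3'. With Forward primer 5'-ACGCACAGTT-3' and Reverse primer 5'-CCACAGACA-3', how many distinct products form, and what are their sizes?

The forward primer ACGCACAGTT matches the top strand at positions 4–13, 61–70.
The reverse primer's reverse complement is TGTCTGTGG, matching at positions 119–127.
Each forward site pairs with the reverse site to give a product ending at position 127: sizes 124, 67 bp.

Two products: 124 bp, 67 bp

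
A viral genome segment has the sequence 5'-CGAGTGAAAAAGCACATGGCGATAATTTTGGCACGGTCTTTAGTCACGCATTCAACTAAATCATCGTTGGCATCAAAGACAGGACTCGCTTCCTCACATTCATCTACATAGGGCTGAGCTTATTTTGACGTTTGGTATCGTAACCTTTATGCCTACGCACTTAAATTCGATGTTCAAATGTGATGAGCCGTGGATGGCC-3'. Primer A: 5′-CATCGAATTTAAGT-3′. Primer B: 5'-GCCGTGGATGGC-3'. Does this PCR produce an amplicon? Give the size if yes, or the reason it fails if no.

Primer A (CATCGAATTTAAGT) has reverse complement ACTTAAATTCGATG, which matches the top strand at positions 159–172; primer A anneals to the top strand there with its 3' end pointing upstream toward position 159.
Primer B (GCCGTGGATGGC) matches the top strand directly at positions 187–198; it anneals to the bottom strand with its 3' end pointing downstream toward position 198.
The 3' ends diverge (primer A extends toward position 1, primer B toward position 199), so the primers never converge on a shared product.

No product — the primers' 3' ends point away from each other.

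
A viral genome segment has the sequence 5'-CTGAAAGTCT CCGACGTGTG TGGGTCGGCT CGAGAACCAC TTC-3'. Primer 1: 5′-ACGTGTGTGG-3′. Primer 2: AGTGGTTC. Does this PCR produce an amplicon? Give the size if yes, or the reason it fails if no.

Yes — a 28 bp product.

Primer 1 (ACGTGTGTGG) matches the top strand at positions 14–23; it acts as a forward primer.
Primer 2's reverse complement is GAACCACT, matching the top strand at positions 34–41; it acts as a reverse primer.
The 3' ends face each other across positions 14–41, giving a 28 bp product.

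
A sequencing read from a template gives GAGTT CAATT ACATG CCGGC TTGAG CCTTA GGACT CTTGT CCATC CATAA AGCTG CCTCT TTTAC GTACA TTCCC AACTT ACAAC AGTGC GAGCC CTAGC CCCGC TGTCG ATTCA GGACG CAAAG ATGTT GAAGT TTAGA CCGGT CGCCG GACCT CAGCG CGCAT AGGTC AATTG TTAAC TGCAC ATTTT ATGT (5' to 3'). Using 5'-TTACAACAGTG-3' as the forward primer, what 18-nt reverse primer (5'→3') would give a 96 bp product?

5'-AATTGACCTATGCGCGCT-3'

The forward primer binds at positions 79–89, so a 96 bp product ends at position 79 + 96 − 1 = 174.
The reverse primer anneals to the top strand over positions 157–174, i.e. to AGCGCGCATAGGTCAATT.
Its sequence written 5'→3' is the reverse complement: AATTGACCTATGCGCGCT.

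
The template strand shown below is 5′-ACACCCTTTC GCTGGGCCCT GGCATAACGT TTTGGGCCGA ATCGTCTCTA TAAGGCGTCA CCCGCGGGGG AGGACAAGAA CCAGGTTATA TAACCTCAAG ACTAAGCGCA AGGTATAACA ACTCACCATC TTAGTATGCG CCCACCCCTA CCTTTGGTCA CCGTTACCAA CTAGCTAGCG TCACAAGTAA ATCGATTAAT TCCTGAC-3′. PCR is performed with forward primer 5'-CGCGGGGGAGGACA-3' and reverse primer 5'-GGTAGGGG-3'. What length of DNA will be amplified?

Scanning the template, CGCGGGGGAGGACA occurs at positions 63–76; this primer anneals to the bottom strand there with its 3' end pointing downstream.
Taking the reverse complement of GGTAGGGG gives CCCCTACC, found at positions 145–152 on the template; the primer anneals here to the top strand with its 3' end pointing upstream.
Amplicon spans positions 63–152: 90 bp.

90 bp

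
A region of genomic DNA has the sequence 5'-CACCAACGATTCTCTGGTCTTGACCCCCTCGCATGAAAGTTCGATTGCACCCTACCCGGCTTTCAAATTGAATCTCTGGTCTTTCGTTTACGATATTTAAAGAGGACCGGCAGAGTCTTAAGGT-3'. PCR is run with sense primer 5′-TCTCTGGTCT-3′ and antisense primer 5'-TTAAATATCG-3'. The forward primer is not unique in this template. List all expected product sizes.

90 bp, 28 bp

The forward primer TCTCTGGTCT matches the top strand at positions 11–20, 73–82.
The reverse primer's reverse complement is CGATATTTAA, matching at positions 91–100.
Each forward site pairs with the reverse site to give a product ending at position 100: sizes 90, 28 bp.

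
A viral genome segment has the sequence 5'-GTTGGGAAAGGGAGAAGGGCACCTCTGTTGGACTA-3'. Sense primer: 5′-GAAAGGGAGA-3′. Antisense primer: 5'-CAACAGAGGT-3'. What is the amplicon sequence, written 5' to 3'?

5'-GAAAGGGAGAAGGGCACCTCTGTTG-3'

Forward primer GAAAGGGAGA is found on the top strand at positions 6–15.
The reverse primer's reverse complement is ACCTCTGTTG, which matches the template at positions 21–30.
The product is the template from position 6 through 30 (25 bp).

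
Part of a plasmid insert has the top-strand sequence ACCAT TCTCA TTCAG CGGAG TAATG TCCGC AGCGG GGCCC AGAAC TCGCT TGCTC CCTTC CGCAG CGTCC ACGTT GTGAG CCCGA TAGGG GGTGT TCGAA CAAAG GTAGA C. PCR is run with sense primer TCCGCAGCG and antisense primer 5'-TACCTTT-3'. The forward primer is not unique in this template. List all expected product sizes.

The forward primer TCCGCAGCG matches the top strand at positions 26–34, 59–67.
The reverse primer's reverse complement is AAAGGTA, matching at positions 102–108.
Each forward site pairs with the reverse site to give a product ending at position 108: sizes 83, 50 bp.

83 bp, 50 bp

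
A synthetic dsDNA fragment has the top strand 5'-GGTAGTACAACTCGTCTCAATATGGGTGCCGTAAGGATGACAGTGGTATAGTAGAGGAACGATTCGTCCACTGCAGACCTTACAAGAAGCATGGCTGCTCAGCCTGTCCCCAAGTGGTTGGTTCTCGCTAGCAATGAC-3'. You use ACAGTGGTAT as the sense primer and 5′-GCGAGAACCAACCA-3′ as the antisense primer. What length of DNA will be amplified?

89 bp

Forward primer ACAGTGGTAT is found on the top strand at positions 40–49.
Taking the reverse complement of GCGAGAACCAACCA gives TGGTTGGTTCTCGC, found at positions 115–128 on the template; the primer anneals here to the top strand with its 3' end pointing upstream.
The product runs from position 40 to position 128, so its length is 128 − 40 + 1 = 89 bp.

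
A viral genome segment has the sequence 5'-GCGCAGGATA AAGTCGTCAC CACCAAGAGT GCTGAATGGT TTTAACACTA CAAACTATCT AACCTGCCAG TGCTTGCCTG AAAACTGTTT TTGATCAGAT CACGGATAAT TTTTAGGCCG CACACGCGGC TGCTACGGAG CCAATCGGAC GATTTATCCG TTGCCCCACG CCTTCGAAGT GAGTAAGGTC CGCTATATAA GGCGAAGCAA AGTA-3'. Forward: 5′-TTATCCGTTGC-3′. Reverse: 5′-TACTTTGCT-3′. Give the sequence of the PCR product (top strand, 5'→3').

5'-TTATCCGTTGCCCCACGCCTTCGAAGTGAGTAAGGTCCGCTATATAAGGCGAAGCAAAGTA-3'

Scanning the template, TTATCCGTTGC occurs at positions 154–164; this primer anneals to the bottom strand there with its 3' end pointing downstream.
The reverse primer's reverse complement is AGCAAAGTA, which matches the template at positions 206–214.
The product is the template from position 154 through 214 (61 bp).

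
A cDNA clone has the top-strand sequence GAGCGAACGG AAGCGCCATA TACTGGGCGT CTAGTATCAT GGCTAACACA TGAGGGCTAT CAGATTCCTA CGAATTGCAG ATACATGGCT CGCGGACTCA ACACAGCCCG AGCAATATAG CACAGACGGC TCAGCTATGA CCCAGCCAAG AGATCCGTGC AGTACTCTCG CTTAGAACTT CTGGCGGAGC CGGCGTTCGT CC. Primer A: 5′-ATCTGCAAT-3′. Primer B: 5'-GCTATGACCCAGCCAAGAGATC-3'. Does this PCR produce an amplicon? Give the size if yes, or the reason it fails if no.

No product — the primers' 3' ends point away from each other.

Primer A (ATCTGCAAT) has reverse complement ATTGCAGAT, which matches the top strand at positions 74–82; primer A anneals to the top strand there with its 3' end pointing upstream toward position 74.
Primer B (GCTATGACCCAGCCAAGAGATC) matches the top strand directly at positions 134–155; it anneals to the bottom strand with its 3' end pointing downstream toward position 155.
The 3' ends diverge (primer A extends toward position 1, primer B toward position 202), so the primers never converge on a shared product.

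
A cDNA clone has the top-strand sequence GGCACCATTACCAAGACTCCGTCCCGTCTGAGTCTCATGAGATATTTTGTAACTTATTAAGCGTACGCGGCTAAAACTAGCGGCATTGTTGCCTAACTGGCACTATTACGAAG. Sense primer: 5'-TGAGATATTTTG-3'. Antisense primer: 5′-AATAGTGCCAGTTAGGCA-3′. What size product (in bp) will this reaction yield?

70 bp

Forward primer TGAGATATTTTG is found on the top strand at positions 38–49.
Taking the reverse complement of AATAGTGCCAGTTAGGCA gives TGCCTAACTGGCACTATT, found at positions 90–107 on the template; the primer anneals here to the top strand with its 3' end pointing upstream.
The product runs from position 38 to position 107, so its length is 107 − 38 + 1 = 70 bp.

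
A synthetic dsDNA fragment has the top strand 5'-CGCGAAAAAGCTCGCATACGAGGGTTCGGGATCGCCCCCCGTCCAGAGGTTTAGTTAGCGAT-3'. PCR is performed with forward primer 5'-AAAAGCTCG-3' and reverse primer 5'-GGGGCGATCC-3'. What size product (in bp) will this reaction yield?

33 bp

Forward primer AAAAGCTCG is found on the top strand at positions 6–14.
Reverse complement of the reverse primer: GGATCGCCCC. This occurs on the top strand at positions 29–38.
Amplicon spans positions 6–38: 33 bp.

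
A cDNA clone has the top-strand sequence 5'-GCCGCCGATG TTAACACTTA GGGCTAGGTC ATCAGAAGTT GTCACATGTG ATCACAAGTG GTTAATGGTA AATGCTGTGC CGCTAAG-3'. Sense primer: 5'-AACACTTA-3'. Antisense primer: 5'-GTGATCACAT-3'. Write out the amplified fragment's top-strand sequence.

5'-AACACTTAGGGCTAGGTCATCAGAAGTTGTCACATGTGATCAC-3'

Scanning the template, AACACTTA occurs at positions 13–20; this primer anneals to the bottom strand there with its 3' end pointing downstream.
Taking the reverse complement of GTGATCACAT gives ATGTGATCAC, found at positions 46–55 on the template; the primer anneals here to the top strand with its 3' end pointing upstream.
The product is the template from position 13 through 55 (43 bp).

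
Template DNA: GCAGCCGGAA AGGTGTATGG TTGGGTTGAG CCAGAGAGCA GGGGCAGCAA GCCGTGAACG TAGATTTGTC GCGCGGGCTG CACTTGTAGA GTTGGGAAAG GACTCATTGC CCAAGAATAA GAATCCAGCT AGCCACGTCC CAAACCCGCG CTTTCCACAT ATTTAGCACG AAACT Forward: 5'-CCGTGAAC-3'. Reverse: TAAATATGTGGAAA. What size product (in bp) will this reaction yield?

114 bp

The forward primer matches the template at positions 52–59.
Taking the reverse complement of TAAATATGTGGAAA gives TTTCCACATATTTA, found at positions 152–165 on the template; the primer anneals here to the top strand with its 3' end pointing upstream.
Product length = (reverse-primer end) − (forward-primer start) + 1 = 165 − 52 + 1 = 114 bp.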